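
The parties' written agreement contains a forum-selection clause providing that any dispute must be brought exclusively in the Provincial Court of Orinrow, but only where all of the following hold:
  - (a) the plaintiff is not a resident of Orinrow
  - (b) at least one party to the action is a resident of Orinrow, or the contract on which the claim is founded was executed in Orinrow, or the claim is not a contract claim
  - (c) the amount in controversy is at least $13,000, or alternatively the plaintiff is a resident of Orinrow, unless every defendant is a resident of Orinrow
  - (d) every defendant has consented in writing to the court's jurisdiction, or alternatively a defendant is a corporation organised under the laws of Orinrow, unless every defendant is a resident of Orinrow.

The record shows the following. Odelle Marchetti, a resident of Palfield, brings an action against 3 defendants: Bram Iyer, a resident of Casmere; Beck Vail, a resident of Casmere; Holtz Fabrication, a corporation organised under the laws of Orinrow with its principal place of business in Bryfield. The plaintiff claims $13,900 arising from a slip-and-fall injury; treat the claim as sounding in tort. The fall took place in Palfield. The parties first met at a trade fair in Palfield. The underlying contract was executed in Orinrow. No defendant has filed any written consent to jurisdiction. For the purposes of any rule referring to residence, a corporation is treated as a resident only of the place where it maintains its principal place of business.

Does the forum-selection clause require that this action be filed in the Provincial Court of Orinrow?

The Provincial Court of Orinrow:
  (a) The plaintiff resides in Palfield, which is not Orinrow. Condition met.
  (b) The contract was executed in Orinrow, which satisfies one of the alternatives. Satisfied.
  (c) The amount in controversy is USD 13,900, which meets the $13,000 floor, which satisfies one of the alternatives. Met.
  (d) Holtz Fabrication is organised under the laws of Orinrow — that alternative is enough. Satisfied.
  → The clause applies.

Yes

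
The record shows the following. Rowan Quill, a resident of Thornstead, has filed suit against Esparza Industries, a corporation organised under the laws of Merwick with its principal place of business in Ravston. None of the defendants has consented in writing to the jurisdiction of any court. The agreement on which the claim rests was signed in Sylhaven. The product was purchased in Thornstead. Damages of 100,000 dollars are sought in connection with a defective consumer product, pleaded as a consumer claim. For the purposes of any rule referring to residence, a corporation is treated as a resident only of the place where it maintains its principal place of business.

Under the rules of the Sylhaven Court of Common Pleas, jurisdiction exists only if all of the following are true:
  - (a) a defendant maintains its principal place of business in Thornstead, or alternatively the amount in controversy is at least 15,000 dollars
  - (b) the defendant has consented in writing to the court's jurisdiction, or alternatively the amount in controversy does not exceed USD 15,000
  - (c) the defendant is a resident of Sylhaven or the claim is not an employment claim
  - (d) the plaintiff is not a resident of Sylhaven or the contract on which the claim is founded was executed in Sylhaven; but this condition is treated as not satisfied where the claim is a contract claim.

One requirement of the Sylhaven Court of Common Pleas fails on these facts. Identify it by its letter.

(b)

The Sylhaven Court of Common Pleas:
  (a) The amount in controversy is 100,000 dollars, which meets the $15,000 floor, so this disjunct is met. Met.
  (b) No such written consent has been filed; the amount in controversy is USD 100,000, above the 15,000 dollars ceiling — none of the alternatives is met. Fails.
  (c) The claim is a consumer claim, not an employment claim, so this disjunct is met. Condition met.
  (d) The plaintiff resides in Thornstead, which is not Sylhaven, which satisfies one of the alternatives. The exception is not triggered, since the claim is a consumer claim, not a contract claim. Met.
Only condition (b) fails.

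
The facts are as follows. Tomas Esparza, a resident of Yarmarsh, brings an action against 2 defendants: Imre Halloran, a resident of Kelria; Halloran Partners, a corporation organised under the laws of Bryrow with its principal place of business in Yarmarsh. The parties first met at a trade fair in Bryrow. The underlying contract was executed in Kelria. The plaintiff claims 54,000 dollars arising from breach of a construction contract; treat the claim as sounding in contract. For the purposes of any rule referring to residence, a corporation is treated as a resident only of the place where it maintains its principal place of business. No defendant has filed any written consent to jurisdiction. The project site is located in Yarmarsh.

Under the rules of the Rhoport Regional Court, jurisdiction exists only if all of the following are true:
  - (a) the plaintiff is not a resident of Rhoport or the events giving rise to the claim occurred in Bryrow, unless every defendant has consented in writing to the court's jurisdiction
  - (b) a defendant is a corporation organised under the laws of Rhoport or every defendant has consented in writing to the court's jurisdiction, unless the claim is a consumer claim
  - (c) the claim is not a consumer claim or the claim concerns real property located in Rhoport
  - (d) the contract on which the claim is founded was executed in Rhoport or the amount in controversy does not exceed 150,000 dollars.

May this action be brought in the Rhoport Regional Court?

The Rhoport Regional Court:
  (a) The plaintiff resides in Yarmarsh, which is not Rhoport — that alternative is enough. Condition met.
  (b) The corporate defendant(s) are organised in Bryrow, not Rhoport; no such written consent has been filed — none of the alternatives is met. The proviso offers no rescue either, since the claim is a contract claim, not a consumer claim. Not satisfied.
  (c) The claim is a contract claim, not a consumer claim, so one alternative holds. Met.
  (d) The amount in controversy is 54,000 dollars, within the $150,000 ceiling, so this disjunct is met. Met.
  → At least one condition fails; no jurisdiction.

No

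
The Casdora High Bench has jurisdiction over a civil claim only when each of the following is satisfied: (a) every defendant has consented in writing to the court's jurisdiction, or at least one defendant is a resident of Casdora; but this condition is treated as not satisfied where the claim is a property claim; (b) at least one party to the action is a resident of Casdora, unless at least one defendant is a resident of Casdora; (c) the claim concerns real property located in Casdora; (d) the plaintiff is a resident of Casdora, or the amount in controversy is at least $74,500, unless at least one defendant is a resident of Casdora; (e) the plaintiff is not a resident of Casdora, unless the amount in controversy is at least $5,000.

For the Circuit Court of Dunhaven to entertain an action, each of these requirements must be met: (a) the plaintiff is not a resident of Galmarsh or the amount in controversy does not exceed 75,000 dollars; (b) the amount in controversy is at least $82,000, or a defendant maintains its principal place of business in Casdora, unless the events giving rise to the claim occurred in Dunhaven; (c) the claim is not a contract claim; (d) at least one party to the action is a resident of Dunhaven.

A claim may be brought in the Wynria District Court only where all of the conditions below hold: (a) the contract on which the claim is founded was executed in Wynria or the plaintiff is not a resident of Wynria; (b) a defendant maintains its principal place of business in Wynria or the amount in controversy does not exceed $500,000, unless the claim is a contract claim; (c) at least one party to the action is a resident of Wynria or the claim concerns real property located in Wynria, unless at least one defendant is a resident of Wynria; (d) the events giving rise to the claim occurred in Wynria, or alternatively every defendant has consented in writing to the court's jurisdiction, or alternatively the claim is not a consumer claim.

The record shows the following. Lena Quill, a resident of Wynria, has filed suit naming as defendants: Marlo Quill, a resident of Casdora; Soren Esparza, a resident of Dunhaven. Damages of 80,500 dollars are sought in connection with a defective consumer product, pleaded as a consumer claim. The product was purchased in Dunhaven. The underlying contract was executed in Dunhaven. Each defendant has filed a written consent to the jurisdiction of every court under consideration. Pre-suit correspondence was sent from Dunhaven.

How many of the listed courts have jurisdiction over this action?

The Casdora High Bench:
  (a) Every defendant has filed written consent, so this disjunct is met. The carve-out does not apply: the claim is a consumer claim, not a property claim. Satisfied.
  (b) Marlo Quill resides in Casdora. Satisfied.
  (c) The claim does not concern real property. Condition not met.
  (d) The amount in controversy is 80,500 dollars, which meets the 74,500 dollars floor, which satisfies one of the alternatives. Met.
  (e) The plaintiff resides in Wynria, which is not Casdora. Satisfied.
  → The court lacks jurisdiction.
The Circuit Court of Dunhaven:
  (a) The plaintiff resides in Wynria, which is not Galmarsh, which satisfies one of the alternatives. Satisfied.
  (b) The amount in controversy is 80,500 dollars, below the $82,000 floor; no defendant is a corporation — every alternative fails. However, the operative events occurred in Dunhaven, so the 'unless' proviso supplies this condition. Condition met.
  (c) The claim is a consumer claim, not a contract claim. Met.
  (d) Soren Esparza resides in Dunhaven. Condition met.
  → Every requirement is satisfied — jurisdiction.
The Wynria District Court:
  (a) The contract was executed in Dunhaven, not Wynria; the plaintiff resides in Wynria — no alternative holds. Not satisfied.
  (b) The amount in controversy is 80,500 dollars, within the 500,000 dollars ceiling — that alternative is enough. Condition met.
  (c) Lena Quill resides in Wynria, so one alternative holds. Satisfied.
  (d) Every defendant has filed written consent, so this disjunct is met. Satisfied.
  → The court lacks jurisdiction.
Courts with jurisdiction: the Circuit Court of Dunhaven — 1 in total.

1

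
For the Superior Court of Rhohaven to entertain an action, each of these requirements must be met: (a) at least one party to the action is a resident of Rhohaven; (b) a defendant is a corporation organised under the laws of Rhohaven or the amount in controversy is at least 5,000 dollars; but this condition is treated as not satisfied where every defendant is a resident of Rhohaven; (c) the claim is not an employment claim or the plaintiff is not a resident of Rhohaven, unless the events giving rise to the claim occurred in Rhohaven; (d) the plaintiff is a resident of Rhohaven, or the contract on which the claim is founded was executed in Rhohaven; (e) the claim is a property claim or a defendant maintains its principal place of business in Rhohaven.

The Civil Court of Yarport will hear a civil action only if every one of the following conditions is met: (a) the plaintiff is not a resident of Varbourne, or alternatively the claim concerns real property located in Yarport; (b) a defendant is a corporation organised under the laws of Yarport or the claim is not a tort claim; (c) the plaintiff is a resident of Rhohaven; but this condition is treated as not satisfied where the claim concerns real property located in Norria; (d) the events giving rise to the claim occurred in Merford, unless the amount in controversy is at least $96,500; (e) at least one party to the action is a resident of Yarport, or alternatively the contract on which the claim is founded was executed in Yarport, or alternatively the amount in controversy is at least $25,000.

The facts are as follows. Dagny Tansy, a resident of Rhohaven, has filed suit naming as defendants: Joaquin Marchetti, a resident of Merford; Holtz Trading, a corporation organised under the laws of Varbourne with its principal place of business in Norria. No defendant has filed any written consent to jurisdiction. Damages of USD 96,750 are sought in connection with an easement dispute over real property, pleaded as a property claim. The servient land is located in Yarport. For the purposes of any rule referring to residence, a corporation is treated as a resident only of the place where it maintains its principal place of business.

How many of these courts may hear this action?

2

The Superior Court of Rhohaven:
  (a) Dagny Tansy resides in Rhohaven. Satisfied.
  (b) The amount in controversy is 96,750 dollars, which meets the $5,000 floor, which satisfies one of the alternatives. The carve-out does not apply: the defendants reside as follows — Joaquin Marchetti in Merford, Holtz Trading in Norria — not all in Rhohaven. Satisfied.
  (c) The claim is a property claim, not an employment claim, so one alternative holds. Met.
  (d) The plaintiff resides in Rhohaven — that alternative is enough. Met.
  (e) The claim is a property claim, which satisfies one of the alternatives. Met.
  → Jurisdiction lies.
The Civil Court of Yarport:
  (a) The plaintiff resides in Rhohaven, which is not Varbourne, so this disjunct is met. Satisfied.
  (b) The claim is a property claim, not a tort claim, which satisfies one of the alternatives. Condition met.
  (c) The plaintiff resides in Rhohaven. The exception is not triggered, since the property lies in Yarport, not Norria. Met.
  (d) The operative events occurred in Yarport, not Merford. However, the amount in controversy is 96,750 dollars, which meets the USD 96,500 floor, so the 'unless' proviso supplies this condition. Met.
  (e) The amount in controversy is 96,750 dollars, which meets the USD 25,000 floor, which satisfies one of the alternatives. Condition met.
  → Jurisdiction lies.
Courts with jurisdiction: the Superior Court of Rhohaven, the Civil Court of Yarport — 2 in total.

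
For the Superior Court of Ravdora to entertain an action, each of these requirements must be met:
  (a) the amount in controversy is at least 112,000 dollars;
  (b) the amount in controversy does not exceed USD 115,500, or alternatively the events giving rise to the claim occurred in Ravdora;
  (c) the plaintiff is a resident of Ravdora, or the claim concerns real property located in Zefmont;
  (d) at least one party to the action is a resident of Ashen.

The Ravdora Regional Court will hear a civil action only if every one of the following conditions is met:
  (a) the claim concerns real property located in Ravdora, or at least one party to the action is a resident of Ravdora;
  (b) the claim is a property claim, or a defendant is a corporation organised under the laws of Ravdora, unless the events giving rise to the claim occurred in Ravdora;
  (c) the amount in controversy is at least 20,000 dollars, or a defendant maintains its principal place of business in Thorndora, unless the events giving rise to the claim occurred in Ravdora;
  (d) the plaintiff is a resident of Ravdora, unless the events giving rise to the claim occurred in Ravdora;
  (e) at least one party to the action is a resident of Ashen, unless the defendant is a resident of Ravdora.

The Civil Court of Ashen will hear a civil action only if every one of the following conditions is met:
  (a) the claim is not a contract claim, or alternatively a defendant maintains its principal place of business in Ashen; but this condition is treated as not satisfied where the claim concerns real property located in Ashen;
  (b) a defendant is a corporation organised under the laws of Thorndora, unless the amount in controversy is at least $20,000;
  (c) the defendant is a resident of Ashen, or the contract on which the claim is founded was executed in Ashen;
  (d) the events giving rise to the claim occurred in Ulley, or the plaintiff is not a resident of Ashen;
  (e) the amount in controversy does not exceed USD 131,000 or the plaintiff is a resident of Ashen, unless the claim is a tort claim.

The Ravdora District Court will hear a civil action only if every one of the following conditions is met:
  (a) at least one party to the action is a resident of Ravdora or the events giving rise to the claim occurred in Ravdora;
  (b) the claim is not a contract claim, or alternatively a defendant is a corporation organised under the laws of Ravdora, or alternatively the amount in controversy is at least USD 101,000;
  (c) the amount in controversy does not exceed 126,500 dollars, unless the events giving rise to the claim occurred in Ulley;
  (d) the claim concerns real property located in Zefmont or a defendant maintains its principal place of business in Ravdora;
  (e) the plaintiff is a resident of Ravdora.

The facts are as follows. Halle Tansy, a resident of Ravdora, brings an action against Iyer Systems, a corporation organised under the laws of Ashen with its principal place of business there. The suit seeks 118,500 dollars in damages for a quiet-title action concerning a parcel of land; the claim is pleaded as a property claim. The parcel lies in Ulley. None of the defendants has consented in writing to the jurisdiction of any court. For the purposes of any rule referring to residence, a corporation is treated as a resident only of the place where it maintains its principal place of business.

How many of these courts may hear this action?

The Superior Court of Ravdora:
  (a) The amount in controversy is $118,500, which meets the $112,000 floor. Condition met.
  (b) The amount in controversy is $118,500, above the $115,500 ceiling; the operative events occurred in Ulley, not Ravdora — no alternative holds. Not met.
  (c) The plaintiff resides in Ravdora, so one alternative holds. Satisfied.
  (d) Iyer Systems resides in Ashen. Condition met.
  → No jurisdiction.
The Ravdora Regional Court:
  (a) Halle Tansy resides in Ravdora, so this disjunct is met. Condition met.
  (b) The claim is a property claim — that alternative is enough. Satisfied.
  (c) The amount in controversy is $118,500, which meets the 20,000 dollars floor, which satisfies one of the alternatives. Met.
  (d) The plaintiff resides in Ravdora. Met.
  (e) Iyer Systems resides in Ashen. Met.
  → All conditions met; jurisdiction exists.
The Civil Court of Ashen:
  (a) The claim is a property claim, not a contract claim, so this disjunct is met. The carve-out does not apply: the property lies in Ulley, not Ashen. Condition met.
  (b) The corporate defendant(s) are organised in Ashen, not Thorndora. However, the amount in controversy is USD 118,500, which meets the 20,000 dollars floor, so the 'unless' proviso supplies this condition. Satisfied.
  (c) The defendant resides in Ashen, which satisfies one of the alternatives. Condition met.
  (d) The operative events occurred in Ulley, so this disjunct is met. Met.
  (e) The amount in controversy is $118,500, within the $131,000 ceiling, so one alternative holds. Met.
  → The court has jurisdiction.
The Ravdora District Court:
  (a) Halle Tansy resides in Ravdora, so this disjunct is met. Met.
  (b) The claim is a property claim, not a contract claim, which satisfies one of the alternatives. Satisfied.
  (c) The amount in controversy is 118,500 dollars, within the 126,500 dollars ceiling. Condition met.
  (d) The property lies in Ulley, not Zefmont; the corporate defendant(s) have their principal place of business in Ashen, not Ravdora — every alternative fails. Not satisfied.
  (e) The plaintiff resides in Ravdora. Condition met.
  → The court lacks jurisdiction.
Courts with jurisdiction: the Ravdora Regional Court, the Civil Court of Ashen — 2 in total.

2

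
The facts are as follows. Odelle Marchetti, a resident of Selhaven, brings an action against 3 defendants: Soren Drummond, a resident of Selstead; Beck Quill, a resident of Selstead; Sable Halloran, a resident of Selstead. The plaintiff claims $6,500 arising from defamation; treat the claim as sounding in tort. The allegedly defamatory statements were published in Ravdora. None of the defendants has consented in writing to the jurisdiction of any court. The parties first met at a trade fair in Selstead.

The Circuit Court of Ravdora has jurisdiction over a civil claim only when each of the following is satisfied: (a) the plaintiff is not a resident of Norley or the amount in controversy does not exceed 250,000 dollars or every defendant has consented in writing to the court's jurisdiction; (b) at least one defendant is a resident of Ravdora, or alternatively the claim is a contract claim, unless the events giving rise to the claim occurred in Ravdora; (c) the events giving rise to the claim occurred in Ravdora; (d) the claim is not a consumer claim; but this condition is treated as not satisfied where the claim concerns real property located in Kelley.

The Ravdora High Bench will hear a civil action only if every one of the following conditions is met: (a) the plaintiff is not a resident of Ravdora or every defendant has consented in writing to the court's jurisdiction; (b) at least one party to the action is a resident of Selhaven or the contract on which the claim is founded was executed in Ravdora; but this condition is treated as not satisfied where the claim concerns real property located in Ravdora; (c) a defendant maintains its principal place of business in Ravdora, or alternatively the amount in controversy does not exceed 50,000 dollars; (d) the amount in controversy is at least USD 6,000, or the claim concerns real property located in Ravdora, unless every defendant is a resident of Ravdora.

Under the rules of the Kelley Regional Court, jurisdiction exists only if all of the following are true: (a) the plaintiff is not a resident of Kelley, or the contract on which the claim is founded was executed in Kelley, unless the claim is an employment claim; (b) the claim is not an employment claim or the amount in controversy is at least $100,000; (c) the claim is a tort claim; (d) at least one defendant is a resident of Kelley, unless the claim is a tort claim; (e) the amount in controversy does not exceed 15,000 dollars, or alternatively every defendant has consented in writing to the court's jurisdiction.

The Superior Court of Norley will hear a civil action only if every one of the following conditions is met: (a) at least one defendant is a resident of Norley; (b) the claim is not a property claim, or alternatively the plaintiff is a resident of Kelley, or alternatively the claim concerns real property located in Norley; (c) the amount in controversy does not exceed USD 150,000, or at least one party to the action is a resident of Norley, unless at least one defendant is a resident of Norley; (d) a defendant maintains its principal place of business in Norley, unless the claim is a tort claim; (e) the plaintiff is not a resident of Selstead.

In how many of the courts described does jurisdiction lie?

3

The Circuit Court of Ravdora:
  (a) The plaintiff resides in Selhaven, which is not Norley, so one alternative holds. Satisfied.
  (b) No defendant resides in Ravdora (they reside in Selstead, Selstead, Selstead); the claim is a tort claim, not a contract claim — none of the alternatives is met. But the operative events occurred in Ravdora, and the 'unless' clause therefore excuses the requirement. Condition met.
  (c) The operative events occurred in Ravdora. Met.
  (d) The claim is a tort claim, not a consumer claim. The carve-out does not apply: the claim does not concern real property. Satisfied.
  → All conditions met; jurisdiction exists.
The Ravdora High Bench:
  (a) The plaintiff resides in Selhaven, which is not Ravdora — that alternative is enough. Condition met.
  (b) Odelle Marchetti resides in Selhaven, which satisfies one of the alternatives. And the carve-out is inapplicable — the claim does not concern real property. Met.
  (c) The amount in controversy is 6,500 dollars, within the 50,000 dollars ceiling — that alternative is enough. Satisfied.
  (d) The amount in controversy is 6,500 dollars, which meets the $6,000 floor, which satisfies one of the alternatives. Condition met.
  → All conditions met; jurisdiction exists.
The Kelley Regional Court:
  (a) The plaintiff resides in Selhaven, which is not Kelley, so one alternative holds. Satisfied.
  (b) The claim is a tort claim, not an employment claim — that alternative is enough. Condition met.
  (c) The claim is a tort claim. Condition met.
  (d) No defendant resides in Kelley (they reside in Selstead, Selstead, Selstead). But the claim is a tort claim, and the 'unless' clause therefore excuses the requirement. Met.
  (e) The amount in controversy is USD 6,500, within the 15,000 dollars ceiling, which satisfies one of the alternatives. Met.
  → Jurisdiction lies.
The Superior Court of Norley:
  (a) No defendant resides in Norley (they reside in Selstead, Selstead, Selstead). Not satisfied.
  (b) The claim is a tort claim, not a property claim, so this disjunct is met. Condition met.
  (c) The amount in controversy is USD 6,500, within the USD 150,000 ceiling, so this disjunct is met. Met.
  (d) No defendant is a corporation. However, the claim is a tort claim, so the 'unless' proviso supplies this condition. Satisfied.
  (e) The plaintiff resides in Selhaven, which is not Selstead. Condition met.
  → At least one condition fails; no jurisdiction.
Courts with jurisdiction: the Circuit Court of Ravdora, the Ravdora High Bench, the Kelley Regional Court — 3 in total.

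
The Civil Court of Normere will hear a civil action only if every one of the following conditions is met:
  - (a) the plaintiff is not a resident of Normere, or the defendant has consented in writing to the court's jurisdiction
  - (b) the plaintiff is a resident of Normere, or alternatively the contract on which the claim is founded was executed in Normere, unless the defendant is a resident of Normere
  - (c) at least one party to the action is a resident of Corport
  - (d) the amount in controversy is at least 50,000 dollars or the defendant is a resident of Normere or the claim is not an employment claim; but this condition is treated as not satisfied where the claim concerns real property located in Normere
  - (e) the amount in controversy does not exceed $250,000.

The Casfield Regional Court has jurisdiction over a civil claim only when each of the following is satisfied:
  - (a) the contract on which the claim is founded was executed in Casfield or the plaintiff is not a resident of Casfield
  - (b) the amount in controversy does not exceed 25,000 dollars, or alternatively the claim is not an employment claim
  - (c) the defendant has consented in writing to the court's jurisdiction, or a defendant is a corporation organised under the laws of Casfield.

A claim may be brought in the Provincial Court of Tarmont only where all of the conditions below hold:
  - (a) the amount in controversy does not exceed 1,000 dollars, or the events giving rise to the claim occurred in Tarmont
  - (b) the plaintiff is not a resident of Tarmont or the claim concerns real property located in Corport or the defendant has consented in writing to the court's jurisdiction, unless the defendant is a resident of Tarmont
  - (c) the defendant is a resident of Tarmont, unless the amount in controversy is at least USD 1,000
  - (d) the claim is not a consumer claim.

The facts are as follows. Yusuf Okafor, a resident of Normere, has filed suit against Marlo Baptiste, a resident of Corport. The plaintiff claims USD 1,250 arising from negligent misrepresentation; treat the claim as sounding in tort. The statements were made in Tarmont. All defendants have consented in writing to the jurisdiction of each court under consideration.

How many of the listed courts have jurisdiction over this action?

3

The Civil Court of Normere:
  (a) Every defendant has filed written consent, so this disjunct is met. Met.
  (b) The plaintiff resides in Normere, so this disjunct is met. Satisfied.
  (c) Marlo Baptiste resides in Corport. Condition met.
  (d) The claim is a tort claim, not an employment claim — that alternative is enough. The exception is not triggered, since the claim does not concern real property. Condition met.
  (e) The amount in controversy is USD 1,250, within the $250,000 ceiling. Condition met.
  → Every requirement is satisfied — jurisdiction.
The Casfield Regional Court:
  (a) The plaintiff resides in Normere, which is not Casfield, which satisfies one of the alternatives. Met.
  (b) The amount in controversy is 1,250 dollars, within the $25,000 ceiling — that alternative is enough. Satisfied.
  (c) Every defendant has filed written consent — that alternative is enough. Satisfied.
  → The court has jurisdiction.
The Provincial Court of Tarmont:
  (a) The operative events occurred in Tarmont, which satisfies one of the alternatives. Satisfied.
  (b) The plaintiff resides in Normere, which is not Tarmont — that alternative is enough. Met.
  (c) The defendant resides in Corport, not Tarmont. The proviso rescues it, though: the amount in controversy is $1,250, which meets the USD 1,000 floor. Condition met.
  (d) The claim is a tort claim, not a consumer claim. Condition met.
  → Every requirement is satisfied — jurisdiction.
Courts with jurisdiction: the Civil Court of Normere, the Casfield Regional Court, the Provincial Court of Tarmont — 3 in total.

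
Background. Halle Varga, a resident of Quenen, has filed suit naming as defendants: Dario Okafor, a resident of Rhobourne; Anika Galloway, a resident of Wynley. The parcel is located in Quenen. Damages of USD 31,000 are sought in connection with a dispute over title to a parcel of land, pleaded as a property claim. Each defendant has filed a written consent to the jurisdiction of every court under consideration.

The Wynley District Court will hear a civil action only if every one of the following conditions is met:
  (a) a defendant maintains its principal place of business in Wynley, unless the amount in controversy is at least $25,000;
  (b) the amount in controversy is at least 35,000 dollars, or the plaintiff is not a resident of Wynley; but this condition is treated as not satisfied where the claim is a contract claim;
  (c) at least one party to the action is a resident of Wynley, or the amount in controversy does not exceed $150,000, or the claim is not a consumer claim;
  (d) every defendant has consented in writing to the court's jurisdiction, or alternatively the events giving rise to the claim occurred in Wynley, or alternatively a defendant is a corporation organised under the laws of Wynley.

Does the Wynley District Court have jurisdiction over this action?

Yes

The Wynley District Court:
  (a) No defendant is a corporation. The proviso rescues it, though: the amount in controversy is $31,000, which meets the USD 25,000 floor. Satisfied.
  (b) The plaintiff resides in Quenen, which is not Wynley — that alternative is enough. And the carve-out is inapplicable — the claim is a property claim, not a contract claim. Satisfied.
  (c) Anika Galloway resides in Wynley, so this disjunct is met. Satisfied.
  (d) Every defendant has filed written consent, so this disjunct is met. Condition met.
  → Jurisdiction lies.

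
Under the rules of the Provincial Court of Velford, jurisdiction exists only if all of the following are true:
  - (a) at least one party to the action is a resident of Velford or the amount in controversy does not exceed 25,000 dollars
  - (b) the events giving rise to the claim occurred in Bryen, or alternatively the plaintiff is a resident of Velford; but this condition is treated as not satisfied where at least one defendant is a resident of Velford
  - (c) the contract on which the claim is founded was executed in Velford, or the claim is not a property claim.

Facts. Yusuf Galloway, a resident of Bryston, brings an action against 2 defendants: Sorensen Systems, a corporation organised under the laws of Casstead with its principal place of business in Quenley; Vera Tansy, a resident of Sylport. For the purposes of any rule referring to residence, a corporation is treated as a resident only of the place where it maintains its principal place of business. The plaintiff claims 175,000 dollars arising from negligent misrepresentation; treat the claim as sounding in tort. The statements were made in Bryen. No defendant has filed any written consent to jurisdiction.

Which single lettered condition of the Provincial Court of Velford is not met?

The Provincial Court of Velford:
  (a) No party resides in Velford; the amount in controversy is $175,000, above the $25,000 ceiling — no alternative holds. Not met.
  (b) The operative events occurred in Bryen, so one alternative holds. And the carve-out is inapplicable — no defendant resides in Velford (they reside in Quenley, Sylport). Condition met.
  (c) The claim is a tort claim, not a property claim — that alternative is enough. Met.
Only condition (a) fails.

(a)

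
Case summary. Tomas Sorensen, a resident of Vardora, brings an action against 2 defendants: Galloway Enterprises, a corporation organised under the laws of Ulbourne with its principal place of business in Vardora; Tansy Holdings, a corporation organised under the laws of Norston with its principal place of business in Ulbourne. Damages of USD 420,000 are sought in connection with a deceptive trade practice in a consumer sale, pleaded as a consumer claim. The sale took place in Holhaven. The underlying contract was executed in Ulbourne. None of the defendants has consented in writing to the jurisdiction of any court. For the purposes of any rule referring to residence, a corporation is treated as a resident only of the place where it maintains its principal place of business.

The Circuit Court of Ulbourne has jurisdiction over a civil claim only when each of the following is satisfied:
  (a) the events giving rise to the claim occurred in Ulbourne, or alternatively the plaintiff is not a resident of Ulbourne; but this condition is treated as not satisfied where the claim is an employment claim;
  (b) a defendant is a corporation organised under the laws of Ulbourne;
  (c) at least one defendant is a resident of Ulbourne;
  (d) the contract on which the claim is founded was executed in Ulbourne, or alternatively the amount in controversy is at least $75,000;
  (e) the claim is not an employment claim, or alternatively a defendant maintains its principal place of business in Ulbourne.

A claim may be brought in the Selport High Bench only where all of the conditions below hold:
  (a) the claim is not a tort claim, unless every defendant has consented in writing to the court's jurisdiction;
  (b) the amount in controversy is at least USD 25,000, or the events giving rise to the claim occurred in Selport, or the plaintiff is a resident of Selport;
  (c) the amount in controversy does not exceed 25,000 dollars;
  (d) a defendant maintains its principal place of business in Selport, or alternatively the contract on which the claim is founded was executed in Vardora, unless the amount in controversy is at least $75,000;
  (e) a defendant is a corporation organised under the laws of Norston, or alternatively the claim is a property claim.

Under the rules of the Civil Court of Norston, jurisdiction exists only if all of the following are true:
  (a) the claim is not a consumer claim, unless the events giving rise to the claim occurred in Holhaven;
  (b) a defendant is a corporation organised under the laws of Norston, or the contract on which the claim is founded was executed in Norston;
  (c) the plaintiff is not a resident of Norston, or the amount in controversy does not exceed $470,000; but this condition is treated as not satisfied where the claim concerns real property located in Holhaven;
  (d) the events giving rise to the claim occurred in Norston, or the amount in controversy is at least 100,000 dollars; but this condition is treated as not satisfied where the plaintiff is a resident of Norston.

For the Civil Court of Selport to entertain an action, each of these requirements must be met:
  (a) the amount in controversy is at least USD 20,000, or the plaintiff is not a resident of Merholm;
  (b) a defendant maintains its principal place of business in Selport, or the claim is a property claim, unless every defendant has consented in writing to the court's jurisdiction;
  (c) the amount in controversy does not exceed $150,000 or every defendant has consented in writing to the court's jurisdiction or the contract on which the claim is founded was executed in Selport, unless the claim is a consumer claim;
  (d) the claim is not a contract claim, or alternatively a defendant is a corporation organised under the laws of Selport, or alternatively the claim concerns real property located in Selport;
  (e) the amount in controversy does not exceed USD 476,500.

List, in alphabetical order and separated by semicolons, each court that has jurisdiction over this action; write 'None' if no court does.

The Circuit Court of Ulbourne:
  (a) The plaintiff resides in Vardora, which is not Ulbourne, so this disjunct is met. The exception is not triggered, since the claim is a consumer claim, not an employment claim. Condition met.
  (b) Galloway Enterprises is organised under the laws of Ulbourne. Met.
  (c) Tansy Holdings resides in Ulbourne. Condition met.
  (d) The contract was executed in Ulbourne, which satisfies one of the alternatives. Met.
  (e) The claim is a consumer claim, not an employment claim, so this disjunct is met. Satisfied.
  → Jurisdiction lies.
The Selport High Bench:
  (a) The claim is a consumer claim, not a tort claim. Met.
  (b) The amount in controversy is 420,000 dollars, which meets the $25,000 floor, which satisfies one of the alternatives. Satisfied.
  (c) The amount in controversy is $420,000, above the USD 25,000 ceiling. Fails.
  (d) The corporate defendant(s) have their principal place of business in Ulbourne, Vardora, not Selport; the contract was executed in Ulbourne, not Vardora — no alternative holds. However, the amount in controversy is $420,000, which meets the $75,000 floor, so the 'unless' proviso supplies this condition. Condition met.
  (e) Tansy Holdings is organised under the laws of Norston, so one alternative holds. Satisfied.
  → No jurisdiction.
The Civil Court of Norston:
  (a) The claim is a consumer claim. The proviso rescues it, though: the operative events occurred in Holhaven. Satisfied.
  (b) Tansy Holdings is organised under the laws of Norston, so this disjunct is met. Condition met.
  (c) The plaintiff resides in Vardora, which is not Norston, which satisfies one of the alternatives. And the carve-out is inapplicable — the claim does not concern real property. Condition met.
  (d) The amount in controversy is $420,000, which meets the 100,000 dollars floor, which satisfies one of the alternatives. And the carve-out is inapplicable — the plaintiff resides in Vardora, not Norston. Satisfied.
  → The court has jurisdiction.
The Civil Court of Selport:
  (a) The amount in controversy is $420,000, which meets the $20,000 floor, so one alternative holds. Satisfied.
  (b) The corporate defendant(s) have their principal place of business in Ulbourne, Vardora, not Selport; the claim is a consumer claim, not a property claim — every alternative fails. The proviso offers no rescue either, since no such written consent has been filed. Condition not met.
  (c) The amount in controversy is 420,000 dollars, above the $150,000 ceiling; no such written consent has been filed; the contract was executed in Ulbourne, not Selport — none of the alternatives is met. However, the claim is a consumer claim, so the 'unless' proviso supplies this condition. Met.
  (d) The claim is a consumer claim, not a contract claim, so one alternative holds. Met.
  (e) The amount in controversy is USD 420,000, within the $476,500 ceiling. Satisfied.
  → No jurisdiction.

the Circuit Court of Ulbourne; the Civil Court of Norston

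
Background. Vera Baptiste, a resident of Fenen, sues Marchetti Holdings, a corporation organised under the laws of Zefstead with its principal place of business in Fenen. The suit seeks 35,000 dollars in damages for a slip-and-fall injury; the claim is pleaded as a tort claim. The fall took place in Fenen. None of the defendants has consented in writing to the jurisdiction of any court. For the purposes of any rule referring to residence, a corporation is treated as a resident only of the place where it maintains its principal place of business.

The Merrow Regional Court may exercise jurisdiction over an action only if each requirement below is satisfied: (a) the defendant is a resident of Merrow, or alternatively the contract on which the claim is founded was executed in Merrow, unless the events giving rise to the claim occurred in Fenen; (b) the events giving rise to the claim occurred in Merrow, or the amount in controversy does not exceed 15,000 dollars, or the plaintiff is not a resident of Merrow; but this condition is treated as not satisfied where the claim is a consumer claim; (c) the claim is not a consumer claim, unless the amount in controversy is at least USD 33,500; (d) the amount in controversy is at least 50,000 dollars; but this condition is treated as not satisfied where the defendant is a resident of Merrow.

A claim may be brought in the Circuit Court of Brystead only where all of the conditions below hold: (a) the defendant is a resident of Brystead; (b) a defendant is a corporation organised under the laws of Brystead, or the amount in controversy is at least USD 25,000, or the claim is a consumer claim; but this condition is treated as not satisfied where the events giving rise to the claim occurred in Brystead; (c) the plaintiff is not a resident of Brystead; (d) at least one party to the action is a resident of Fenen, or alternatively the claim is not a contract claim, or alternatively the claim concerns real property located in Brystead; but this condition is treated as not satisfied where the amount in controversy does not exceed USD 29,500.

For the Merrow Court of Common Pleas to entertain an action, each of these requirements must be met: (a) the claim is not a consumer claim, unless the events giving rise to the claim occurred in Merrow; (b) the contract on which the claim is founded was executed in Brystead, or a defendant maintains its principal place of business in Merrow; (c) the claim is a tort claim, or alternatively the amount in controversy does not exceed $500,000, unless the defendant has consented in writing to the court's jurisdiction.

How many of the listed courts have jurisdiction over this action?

The Merrow Regional Court:
  (a) The defendant resides in Fenen, not Merrow; no contract (and hence no place of execution) is alleged — every alternative fails. The proviso rescues it, though: the operative events occurred in Fenen. Met.
  (b) The plaintiff resides in Fenen, which is not Merrow, so this disjunct is met. The carve-out does not apply: the claim is a tort claim, not a consumer claim. Met.
  (c) The claim is a tort claim, not a consumer claim. Condition met.
  (d) The amount in controversy is 35,000 dollars, below the 50,000 dollars floor. Not satisfied.
  → Not every requirement is met — no jurisdiction.
The Circuit Court of Brystead:
  (a) The defendant resides in Fenen, not Brystead. Fails.
  (b) The amount in controversy is 35,000 dollars, which meets the USD 25,000 floor, so this disjunct is met. The exception is not triggered, since the operative events occurred in Fenen, not Brystead. Condition met.
  (c) The plaintiff resides in Fenen, which is not Brystead. Satisfied.
  (d) Vera Baptiste resides in Fenen, which satisfies one of the alternatives. And the carve-out is inapplicable — the amount in controversy is 35,000 dollars, above the USD 29,500 ceiling. Condition met.
  → At least one condition fails; no jurisdiction.
The Merrow Court of Common Pleas:
  (a) The claim is a tort claim, not a consumer claim. Met.
  (b) No contract (and hence no place of execution) is alleged; the corporate defendant(s) have their principal place of business in Fenen, not Merrow — every alternative fails. Not satisfied.
  (c) The claim is a tort claim, which satisfies one of the alternatives. Condition met.
  → At least one condition fails; no jurisdiction.
No court satisfies all of its conditions.

0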